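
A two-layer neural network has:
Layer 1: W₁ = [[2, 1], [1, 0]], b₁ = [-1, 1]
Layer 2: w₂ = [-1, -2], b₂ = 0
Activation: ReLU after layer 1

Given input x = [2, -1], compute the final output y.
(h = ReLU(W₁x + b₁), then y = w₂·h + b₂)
y = -8

Layer 1 pre-activation: z₁ = [2, 3]
After ReLU: h = [2, 3]
Layer 2 output: y = -1×2 + -2×3 + 0 = -8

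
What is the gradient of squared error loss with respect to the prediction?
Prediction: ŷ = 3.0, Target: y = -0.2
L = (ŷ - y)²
∂L/∂ŷ = 6.4

∂L/∂ŷ = 2(ŷ - y) = 2(3.0 - -0.2) = 2(3.2) = 6.4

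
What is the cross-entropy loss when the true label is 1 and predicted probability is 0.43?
L = 0.844

L = -1·log(0.43) - 0·log(0.57) = -log(0.43) = 0.844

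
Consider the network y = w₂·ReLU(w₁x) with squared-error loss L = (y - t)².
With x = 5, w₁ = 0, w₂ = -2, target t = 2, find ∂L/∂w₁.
∂L/∂w₁ = 0

Forward pass:
z = w₁x = 0×5 = 0
h = ReLU(0) = 0
y = w₂h = -2×0 = 0

Backward pass:
∂L/∂y = 2(y - t) = 2(0 - 2) = -4
∂y/∂h = w₂ = -2
∂h/∂z = 0 (ReLU derivative)
∂z/∂w₁ = x = 5

∂L/∂w₁ = -4 × -2 × 0 × 5 = 0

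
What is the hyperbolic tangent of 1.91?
0.9571

tanh(1.91) = (e^(1.91) - e^(-1.91))/(e^(1.91) + e^(-1.91)) = 0.9571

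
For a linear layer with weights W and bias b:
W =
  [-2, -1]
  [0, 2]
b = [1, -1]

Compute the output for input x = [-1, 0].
y = [3, -1]

Wx = [-2×-1 + -1×0, 0×-1 + 2×0]
   = [2, 0]
y = Wx + b = [2 + 1, 0 + -1] = [3, -1]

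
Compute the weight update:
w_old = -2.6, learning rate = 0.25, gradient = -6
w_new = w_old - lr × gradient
w_new = -1.1

w_new = w - η·∂L/∂w = -2.6 - 0.25×(-6) = -2.6 - (-1.5) = -1.1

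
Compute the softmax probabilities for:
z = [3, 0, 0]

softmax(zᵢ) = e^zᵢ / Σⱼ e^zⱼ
p = [0.9094, 0.0453, 0.0453]

exp(z) = [20.09, 1, 1]
Sum = 22.09
p = [0.9094, 0.0453, 0.0453]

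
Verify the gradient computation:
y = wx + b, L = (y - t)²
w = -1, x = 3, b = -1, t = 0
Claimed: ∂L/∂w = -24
Correct

y = (-1)(3) + -1 = -4
∂L/∂y = 2(y - t) = 2(-4 - 0) = -8
∂y/∂w = x = 3
∂L/∂w = -8 × 3 = -24

Claimed value: -24
Correct: The correct gradient is -24.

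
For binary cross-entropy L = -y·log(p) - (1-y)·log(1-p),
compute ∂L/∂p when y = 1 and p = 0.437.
∂L/∂p = -2.288

∂L/∂p = -y/p + (1-y)/(1-p) = -1/0.437 + 0 = -2.288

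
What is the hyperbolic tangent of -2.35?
-0.982

tanh(-2.35) = (e^(-2.35) - e^(2.35))/(e^(-2.35) + e^(2.35)) = -0.982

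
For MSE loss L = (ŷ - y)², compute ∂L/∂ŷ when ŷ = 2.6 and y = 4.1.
∂L/∂ŷ = -3.0

∂L/∂ŷ = 2(ŷ - y) = 2(2.6 - 4.1) = 2(-1.5) = -3.0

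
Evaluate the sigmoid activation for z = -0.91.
0.287

sigmoid(-0.91) = 1/(1 + e^(0.91)) = 1/(1 + 2.484) = 0.287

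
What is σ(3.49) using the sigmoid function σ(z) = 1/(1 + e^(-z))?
0.9704

sigmoid(3.49) = 1/(1 + e^(-3.49)) = 1/(1 + 0.0305) = 0.9704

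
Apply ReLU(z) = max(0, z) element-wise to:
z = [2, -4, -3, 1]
h = [2, 0, 0, 1]

ReLU applied element-wise: max(0,2)=2, max(0,-4)=0, max(0,-3)=0, max(0,1)=1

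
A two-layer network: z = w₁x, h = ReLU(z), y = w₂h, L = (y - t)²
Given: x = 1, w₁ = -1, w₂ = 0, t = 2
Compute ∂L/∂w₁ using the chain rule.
∂L/∂w₁ = 0

Forward pass:
z = w₁x = -1×1 = -1
h = ReLU(-1) = 0
y = w₂h = 0×0 = 0

Backward pass:
∂L/∂y = 2(y - t) = 2(0 - 2) = -4
∂y/∂h = w₂ = 0
∂h/∂z = 0 (ReLU derivative)
∂z/∂w₁ = x = 1

∂L/∂w₁ = -4 × 0 × 0 × 1 = 0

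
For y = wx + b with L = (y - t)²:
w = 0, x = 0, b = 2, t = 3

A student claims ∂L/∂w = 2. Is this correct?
Incorrect

y = (0)(0) + 2 = 2
∂L/∂y = 2(y - t) = 2(2 - 3) = -2
∂y/∂w = x = 0
∂L/∂w = -2 × 0 = 0

Claimed value: 2
Incorrect: The correct gradient is 0.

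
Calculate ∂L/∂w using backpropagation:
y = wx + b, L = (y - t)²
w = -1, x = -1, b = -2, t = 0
∂L/∂w = 2

y = wx + b = (-1)(-1) + -2 = -1
∂L/∂y = 2(y - t) = 2(-1 - 0) = -2
∂y/∂w = x = -1
∂L/∂w = ∂L/∂y · ∂y/∂w = -2 × -1 = 2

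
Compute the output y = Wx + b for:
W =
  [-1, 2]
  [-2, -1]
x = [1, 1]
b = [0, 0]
y = [1, -3]

Wx = [-1×1 + 2×1, -2×1 + -1×1]
   = [1, -3]
y = Wx + b = [1 + 0, -3 + 0] = [1, -3]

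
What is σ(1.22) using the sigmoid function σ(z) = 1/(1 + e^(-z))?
0.7721

sigmoid(1.22) = 1/(1 + e^(-1.22)) = 1/(1 + 0.2952) = 0.7721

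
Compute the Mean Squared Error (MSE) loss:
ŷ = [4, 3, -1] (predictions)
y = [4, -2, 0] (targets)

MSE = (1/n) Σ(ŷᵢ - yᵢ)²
MSE = 8.667

MSE = (1/3)((4-4)² + (3--2)² + (-1-0)²) = (1/3)(0 + 25 + 1) = 8.667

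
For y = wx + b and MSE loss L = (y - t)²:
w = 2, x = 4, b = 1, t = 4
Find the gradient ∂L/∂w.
∂L/∂w = 40

y = wx + b = (2)(4) + 1 = 9
∂L/∂y = 2(y - t) = 2(9 - 4) = 10
∂y/∂w = x = 4
∂L/∂w = ∂L/∂y · ∂y/∂w = 10 × 4 = 40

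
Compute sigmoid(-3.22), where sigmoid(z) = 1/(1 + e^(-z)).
0.03842

sigmoid(-3.22) = 1/(1 + e^(3.22)) = 1/(1 + 25.03) = 0.03842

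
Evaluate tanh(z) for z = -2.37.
-0.9827

tanh(-2.37) = (e^(-2.37) - e^(2.37))/(e^(-2.37) + e^(2.37)) = -0.9827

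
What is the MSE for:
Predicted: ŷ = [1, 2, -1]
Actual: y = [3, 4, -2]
MSE = 3

MSE = (1/3)((1-3)² + (2-4)² + (-1--2)²) = (1/3)(4 + 4 + 1) = 3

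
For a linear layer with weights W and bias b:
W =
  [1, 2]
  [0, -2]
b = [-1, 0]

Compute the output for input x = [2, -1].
y = [-1, 2]

Wx = [1×2 + 2×-1, 0×2 + -2×-1]
   = [0, 2]
y = Wx + b = [0 + -1, 2 + 0] = [-1, 2]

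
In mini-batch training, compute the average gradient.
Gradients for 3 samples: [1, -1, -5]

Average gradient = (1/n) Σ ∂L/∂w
Average gradient = -1.667

Average = (1/3)(1 + -1 + -5) = -5/3 = -1.667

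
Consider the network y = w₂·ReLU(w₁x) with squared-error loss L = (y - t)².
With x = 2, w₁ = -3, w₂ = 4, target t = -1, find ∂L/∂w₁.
∂L/∂w₁ = 0

Forward pass:
z = w₁x = -3×2 = -6
h = ReLU(-6) = 0
y = w₂h = 4×0 = 0

Backward pass:
∂L/∂y = 2(y - t) = 2(0 - -1) = 2
∂y/∂h = w₂ = 4
∂h/∂z = 0 (ReLU derivative)
∂z/∂w₁ = x = 2

∂L/∂w₁ = 2 × 4 × 0 × 2 = 0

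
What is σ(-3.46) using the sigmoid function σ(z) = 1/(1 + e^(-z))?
0.03047

sigmoid(-3.46) = 1/(1 + e^(3.46)) = 1/(1 + 31.82) = 0.03047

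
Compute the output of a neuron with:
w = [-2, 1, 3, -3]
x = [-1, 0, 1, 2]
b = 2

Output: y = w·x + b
y = 1

y = (-2)(-1) + (1)(0) + (3)(1) + (-3)(2) + 2 = 1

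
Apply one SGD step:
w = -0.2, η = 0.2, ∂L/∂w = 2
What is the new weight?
w_new = -0.6

w_new = w - η·∂L/∂w = -0.2 - 0.2×(2) = -0.2 - (0.4) = -0.6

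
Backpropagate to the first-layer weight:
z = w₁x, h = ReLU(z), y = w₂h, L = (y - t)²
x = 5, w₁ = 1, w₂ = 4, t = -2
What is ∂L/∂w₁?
∂L/∂w₁ = 880

Forward pass:
z = w₁x = 1×5 = 5
h = ReLU(5) = 5
y = w₂h = 4×5 = 20

Backward pass:
∂L/∂y = 2(y - t) = 2(20 - -2) = 44
∂y/∂h = w₂ = 4
∂h/∂z = 1 (ReLU derivative)
∂z/∂w₁ = x = 5

∂L/∂w₁ = 44 × 4 × 1 × 5 = 880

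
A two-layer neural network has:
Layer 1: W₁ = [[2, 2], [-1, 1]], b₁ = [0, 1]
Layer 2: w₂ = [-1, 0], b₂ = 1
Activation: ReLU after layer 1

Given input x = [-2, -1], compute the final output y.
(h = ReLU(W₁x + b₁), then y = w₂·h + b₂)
y = 1

Layer 1 pre-activation: z₁ = [-6, 2]
After ReLU: h = [0, 2]
Layer 2 output: y = -1×0 + 0×2 + 1 = 1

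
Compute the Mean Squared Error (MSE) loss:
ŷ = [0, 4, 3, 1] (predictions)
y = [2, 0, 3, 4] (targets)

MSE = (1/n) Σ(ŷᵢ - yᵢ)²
MSE = 7.25

MSE = (1/4)((0-2)² + (4-0)² + (3-3)² + (1-4)²) = (1/4)(4 + 16 + 0 + 9) = 7.25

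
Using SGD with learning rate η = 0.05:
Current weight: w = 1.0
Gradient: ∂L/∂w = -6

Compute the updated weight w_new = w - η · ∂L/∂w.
w_new = 1.3

w_new = w - η·∂L/∂w = 1.0 - 0.05×(-6) = 1.0 - (-0.3) = 1.3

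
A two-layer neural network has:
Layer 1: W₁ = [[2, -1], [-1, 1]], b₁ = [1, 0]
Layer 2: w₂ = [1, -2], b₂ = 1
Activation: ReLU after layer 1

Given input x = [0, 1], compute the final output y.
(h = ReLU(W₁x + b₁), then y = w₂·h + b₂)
y = -1

Layer 1 pre-activation: z₁ = [0, 1]
After ReLU: h = [0, 1]
Layer 2 output: y = 1×0 + -2×1 + 1 = -1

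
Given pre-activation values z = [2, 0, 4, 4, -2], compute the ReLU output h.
h = [2, 0, 4, 4, 0]

ReLU applied element-wise: max(0,2)=2, max(0,0)=0, max(0,4)=4, max(0,4)=4, max(0,-2)=0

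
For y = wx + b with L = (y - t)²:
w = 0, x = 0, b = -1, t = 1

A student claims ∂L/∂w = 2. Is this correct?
Incorrect

y = (0)(0) + -1 = -1
∂L/∂y = 2(y - t) = 2(-1 - 1) = -4
∂y/∂w = x = 0
∂L/∂w = -4 × 0 = 0

Claimed value: 2
Incorrect: The correct gradient is 0.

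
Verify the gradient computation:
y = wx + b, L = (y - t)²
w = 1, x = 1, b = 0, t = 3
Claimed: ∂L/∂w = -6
Incorrect

y = (1)(1) + 0 = 1
∂L/∂y = 2(y - t) = 2(1 - 3) = -4
∂y/∂w = x = 1
∂L/∂w = -4 × 1 = -4

Claimed value: -6
Incorrect: The correct gradient is -4.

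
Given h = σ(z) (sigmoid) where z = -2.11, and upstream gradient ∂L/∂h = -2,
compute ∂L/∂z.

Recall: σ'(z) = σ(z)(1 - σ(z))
∂L/∂z = -0.1929

σ(-2.11) = 0.1081
σ'(-2.11) = σ(-2.11)(1 - σ(-2.11)) = 0.1081 × 0.8919 = 0.09644
∂L/∂z = ∂L/∂h · σ'(z) = -2 × 0.09644 = -0.1929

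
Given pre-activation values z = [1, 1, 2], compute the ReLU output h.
h = [1, 1, 2]

ReLU applied element-wise: max(0,1)=1, max(0,1)=1, max(0,2)=2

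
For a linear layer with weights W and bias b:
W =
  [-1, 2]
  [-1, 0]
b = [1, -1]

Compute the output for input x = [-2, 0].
y = [3, 1]

Wx = [-1×-2 + 2×0, -1×-2 + 0×0]
   = [2, 2]
y = Wx + b = [2 + 1, 2 + -1] = [3, 1]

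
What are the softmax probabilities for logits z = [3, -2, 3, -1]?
p = [0.4938, 0.0033, 0.4938, 0.009]

exp(z) = [20.09, 0.1353, 20.09, 0.3679]
Sum = 40.67
p = [0.4938, 0.0033, 0.4938, 0.009]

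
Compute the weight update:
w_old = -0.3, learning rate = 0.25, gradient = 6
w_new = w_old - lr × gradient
w_new = -1.8

w_new = w - η·∂L/∂w = -0.3 - 0.25×(6) = -0.3 - (1.5) = -1.8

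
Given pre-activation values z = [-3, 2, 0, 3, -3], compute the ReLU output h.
h = [0, 2, 0, 3, 0]

ReLU applied element-wise: max(0,-3)=0, max(0,2)=2, max(0,0)=0, max(0,3)=3, max(0,-3)=0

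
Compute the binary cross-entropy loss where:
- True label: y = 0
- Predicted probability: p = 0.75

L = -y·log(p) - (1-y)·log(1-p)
L = 1.386

L = -0·log(0.75) - 1·log(0.25) = -log(0.25) = 1.386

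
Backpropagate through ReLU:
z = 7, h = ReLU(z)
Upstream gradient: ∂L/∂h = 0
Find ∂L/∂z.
∂L/∂z = 0

h = ReLU(7) = 7
Since z > 0: ∂h/∂z = 1
∂L/∂z = ∂L/∂h · ∂h/∂z = 0 × 1 = 0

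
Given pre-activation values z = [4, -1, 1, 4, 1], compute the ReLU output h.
h = [4, 0, 1, 4, 1]

ReLU applied element-wise: max(0,4)=4, max(0,-1)=0, max(0,1)=1, max(0,4)=4, max(0,1)=1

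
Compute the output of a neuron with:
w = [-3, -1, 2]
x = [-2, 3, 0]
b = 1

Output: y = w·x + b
y = 4

y = (-3)(-2) + (-1)(3) + (2)(0) + 1 = 4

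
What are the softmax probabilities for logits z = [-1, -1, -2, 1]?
p = [0.1025, 0.1025, 0.0377, 0.7573]

exp(z) = [0.3679, 0.3679, 0.1353, 2.718]
Sum = 3.589
p = [0.1025, 0.1025, 0.0377, 0.7573]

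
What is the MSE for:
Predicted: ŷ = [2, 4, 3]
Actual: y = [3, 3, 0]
MSE = 3.667

MSE = (1/3)((2-3)² + (4-3)² + (3-0)²) = (1/3)(1 + 1 + 9) = 3.667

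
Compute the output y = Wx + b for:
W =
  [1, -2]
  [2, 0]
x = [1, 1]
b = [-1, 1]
y = [-2, 3]

Wx = [1×1 + -2×1, 2×1 + 0×1]
   = [-1, 2]
y = Wx + b = [-1 + -1, 2 + 1] = [-2, 3]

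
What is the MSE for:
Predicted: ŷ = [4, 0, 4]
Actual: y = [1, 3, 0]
MSE = 11.33

MSE = (1/3)((4-1)² + (0-3)² + (4-0)²) = (1/3)(9 + 9 + 16) = 11.33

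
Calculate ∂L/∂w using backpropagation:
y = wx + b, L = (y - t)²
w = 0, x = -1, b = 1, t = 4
∂L/∂w = 6

y = wx + b = (0)(-1) + 1 = 1
∂L/∂y = 2(y - t) = 2(1 - 4) = -6
∂y/∂w = x = -1
∂L/∂w = ∂L/∂y · ∂y/∂w = -6 × -1 = 6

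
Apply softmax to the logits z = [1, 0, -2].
p = [0.7054, 0.2595, 0.0351]

exp(z) = [2.718, 1, 0.1353]
Sum = 3.854
p = [0.7054, 0.2595, 0.0351]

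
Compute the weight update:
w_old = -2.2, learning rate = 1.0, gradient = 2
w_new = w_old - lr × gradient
w_new = -4.2

w_new = w - η·∂L/∂w = -2.2 - 1.0×(2) = -2.2 - (2) = -4.2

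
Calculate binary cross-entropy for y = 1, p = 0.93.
L = 0.07257

L = -1·log(0.93) - 0·log(0.07) = -log(0.93) = 0.07257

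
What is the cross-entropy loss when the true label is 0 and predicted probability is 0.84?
L = 1.833

L = -0·log(0.84) - 1·log(0.16) = -log(0.16) = 1.833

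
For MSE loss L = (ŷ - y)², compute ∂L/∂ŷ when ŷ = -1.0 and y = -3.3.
∂L/∂ŷ = 4.6

∂L/∂ŷ = 2(ŷ - y) = 2(-1.0 - -3.3) = 2(2.3) = 4.6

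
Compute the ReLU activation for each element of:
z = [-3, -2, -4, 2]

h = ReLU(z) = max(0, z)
h = [0, 0, 0, 2]

ReLU applied element-wise: max(0,-3)=0, max(0,-2)=0, max(0,-4)=0, max(0,2)=2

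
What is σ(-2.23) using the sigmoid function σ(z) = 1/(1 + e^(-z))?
0.09709

sigmoid(-2.23) = 1/(1 + e^(2.23)) = 1/(1 + 9.3) = 0.09709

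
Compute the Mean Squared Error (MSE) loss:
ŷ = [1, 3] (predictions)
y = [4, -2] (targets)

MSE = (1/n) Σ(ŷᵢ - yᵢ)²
MSE = 17

MSE = (1/2)((1-4)² + (3--2)²) = (1/2)(9 + 25) = 17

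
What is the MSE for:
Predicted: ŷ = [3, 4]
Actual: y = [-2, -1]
MSE = 25

MSE = (1/2)((3--2)² + (4--1)²) = (1/2)(25 + 25) = 25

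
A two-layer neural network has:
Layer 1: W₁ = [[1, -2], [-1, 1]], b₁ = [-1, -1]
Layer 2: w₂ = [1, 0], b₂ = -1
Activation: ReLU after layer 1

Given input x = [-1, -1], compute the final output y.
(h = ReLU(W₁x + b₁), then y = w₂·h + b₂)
y = -1

Layer 1 pre-activation: z₁ = [0, -1]
After ReLU: h = [0, 0]
Layer 2 output: y = 1×0 + 0×0 + -1 = -1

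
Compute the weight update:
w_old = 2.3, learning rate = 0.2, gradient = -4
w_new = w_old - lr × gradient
w_new = 3.1

w_new = w - η·∂L/∂w = 2.3 - 0.2×(-4) = 2.3 - (-0.8) = 3.1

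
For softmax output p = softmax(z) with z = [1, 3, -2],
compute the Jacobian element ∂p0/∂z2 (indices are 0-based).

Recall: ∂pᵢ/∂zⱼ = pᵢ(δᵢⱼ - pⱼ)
∂p0/∂z2 = -0.0006991

p = softmax(z) = [0.1185, 0.8756, 0.0059]
p0 = 0.1185, p2 = 0.0059

∂p0/∂z2 = -p0 × p2 = -0.1185 × 0.0059 = -0.0006991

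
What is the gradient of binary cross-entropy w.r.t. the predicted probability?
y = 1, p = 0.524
∂L/∂p = -1.908

∂L/∂p = -y/p + (1-y)/(1-p) = -1/0.524 + 0 = -1.908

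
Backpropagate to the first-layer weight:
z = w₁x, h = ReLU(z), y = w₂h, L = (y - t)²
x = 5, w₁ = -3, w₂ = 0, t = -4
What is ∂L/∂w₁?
∂L/∂w₁ = 0

Forward pass:
z = w₁x = -3×5 = -15
h = ReLU(-15) = 0
y = w₂h = 0×0 = 0

Backward pass:
∂L/∂y = 2(y - t) = 2(0 - -4) = 8
∂y/∂h = w₂ = 0
∂h/∂z = 0 (ReLU derivative)
∂z/∂w₁ = x = 5

∂L/∂w₁ = 8 × 0 × 0 × 5 = 0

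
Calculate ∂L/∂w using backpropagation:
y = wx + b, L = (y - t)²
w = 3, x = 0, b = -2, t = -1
∂L/∂w = 0

y = wx + b = (3)(0) + -2 = -2
∂L/∂y = 2(y - t) = 2(-2 - -1) = -2
∂y/∂w = x = 0
∂L/∂w = ∂L/∂y · ∂y/∂w = -2 × 0 = 0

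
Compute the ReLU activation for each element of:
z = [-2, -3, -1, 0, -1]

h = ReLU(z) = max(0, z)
h = [0, 0, 0, 0, 0]

ReLU applied element-wise: max(0,-2)=0, max(0,-3)=0, max(0,-1)=0, max(0,0)=0, max(0,-1)=0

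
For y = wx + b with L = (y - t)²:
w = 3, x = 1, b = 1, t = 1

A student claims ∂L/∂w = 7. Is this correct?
Incorrect

y = (3)(1) + 1 = 4
∂L/∂y = 2(y - t) = 2(4 - 1) = 6
∂y/∂w = x = 1
∂L/∂w = 6 × 1 = 6

Claimed value: 7
Incorrect: The correct gradient is 6.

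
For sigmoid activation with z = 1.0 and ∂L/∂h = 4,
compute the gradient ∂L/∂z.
∂L/∂z = 0.7864

σ(1.0) = 0.7311
σ'(1.0) = σ(1.0)(1 - σ(1.0)) = 0.7311 × 0.2689 = 0.1966
∂L/∂z = ∂L/∂h · σ'(z) = 4 × 0.1966 = 0.7864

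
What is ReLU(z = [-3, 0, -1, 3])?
h = [0, 0, 0, 3]

ReLU applied element-wise: max(0,-3)=0, max(0,0)=0, max(0,-1)=0, max(0,3)=3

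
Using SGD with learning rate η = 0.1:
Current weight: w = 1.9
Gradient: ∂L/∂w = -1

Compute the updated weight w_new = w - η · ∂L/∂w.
w_new = 2

w_new = w - η·∂L/∂w = 1.9 - 0.1×(-1) = 1.9 - (-0.1) = 2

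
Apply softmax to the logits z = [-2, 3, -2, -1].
p = [0.0065, 0.9692, 0.0065, 0.0178]

exp(z) = [0.1353, 20.09, 0.1353, 0.3679]
Sum = 20.72
p = [0.0065, 0.9692, 0.0065, 0.0178]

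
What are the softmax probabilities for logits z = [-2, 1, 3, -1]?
p = [0.0058, 0.1166, 0.8618, 0.0158]

exp(z) = [0.1353, 2.718, 20.09, 0.3679]
Sum = 23.31
p = [0.0058, 0.1166, 0.8618, 0.0158]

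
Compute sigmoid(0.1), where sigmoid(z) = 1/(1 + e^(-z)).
0.525

sigmoid(0.1) = 1/(1 + e^(-0.1)) = 1/(1 + 0.9048) = 0.525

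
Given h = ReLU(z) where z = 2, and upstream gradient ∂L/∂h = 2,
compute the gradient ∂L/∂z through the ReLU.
∂L/∂z = 2

h = ReLU(2) = 2
Since z > 0: ∂h/∂z = 1
∂L/∂z = ∂L/∂h · ∂h/∂z = 2 × 1 = 2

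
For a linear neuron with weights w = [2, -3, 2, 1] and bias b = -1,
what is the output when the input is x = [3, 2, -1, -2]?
y = -5

y = (2)(3) + (-3)(2) + (2)(-1) + (1)(-2) + -1 = -5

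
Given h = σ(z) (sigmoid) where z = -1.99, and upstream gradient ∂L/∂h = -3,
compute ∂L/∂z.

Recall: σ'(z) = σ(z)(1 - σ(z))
∂L/∂z = -0.3174

σ(-1.99) = 0.1203
σ'(-1.99) = σ(-1.99)(1 - σ(-1.99)) = 0.1203 × 0.8797 = 0.1058
∂L/∂z = ∂L/∂h · σ'(z) = -3 × 0.1058 = -0.3174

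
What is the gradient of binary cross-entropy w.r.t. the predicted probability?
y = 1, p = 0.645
∂L/∂p = -1.55

∂L/∂p = -y/p + (1-y)/(1-p) = -1/0.645 + 0 = -1.55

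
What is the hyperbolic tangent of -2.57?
-0.9884

tanh(-2.57) = (e^(-2.57) - e^(2.57))/(e^(-2.57) + e^(2.57)) = -0.9884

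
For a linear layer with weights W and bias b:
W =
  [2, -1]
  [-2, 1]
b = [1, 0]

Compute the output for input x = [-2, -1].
y = [-2, 3]

Wx = [2×-2 + -1×-1, -2×-2 + 1×-1]
   = [-3, 3]
y = Wx + b = [-3 + 1, 3 + 0] = [-2, 3]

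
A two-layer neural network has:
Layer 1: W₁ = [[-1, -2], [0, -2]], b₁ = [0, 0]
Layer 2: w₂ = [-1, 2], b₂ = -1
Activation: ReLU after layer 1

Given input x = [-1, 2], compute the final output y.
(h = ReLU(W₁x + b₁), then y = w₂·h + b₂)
y = -1

Layer 1 pre-activation: z₁ = [-3, -4]
After ReLU: h = [0, 0]
Layer 2 output: y = -1×0 + 2×0 + -1 = -1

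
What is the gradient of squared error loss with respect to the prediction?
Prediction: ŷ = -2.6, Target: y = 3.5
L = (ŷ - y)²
∂L/∂ŷ = -12.2

∂L/∂ŷ = 2(ŷ - y) = 2(-2.6 - 3.5) = 2(-6.1) = -12.2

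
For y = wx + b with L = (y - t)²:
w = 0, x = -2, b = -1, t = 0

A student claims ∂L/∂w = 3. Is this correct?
Incorrect

y = (0)(-2) + -1 = -1
∂L/∂y = 2(y - t) = 2(-1 - 0) = -2
∂y/∂w = x = -2
∂L/∂w = -2 × -2 = 4

Claimed value: 3
Incorrect: The correct gradient is 4.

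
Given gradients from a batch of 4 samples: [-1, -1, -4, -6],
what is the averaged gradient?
Average gradient = -3

Average = (1/4)(-1 + -1 + -4 + -6) = -12/4 = -3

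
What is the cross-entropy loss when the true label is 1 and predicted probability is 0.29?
L = 1.238

L = -1·log(0.29) - 0·log(0.71) = -log(0.29) = 1.238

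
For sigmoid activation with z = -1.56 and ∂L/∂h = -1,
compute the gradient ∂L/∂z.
∂L/∂z = -0.1435

σ(-1.56) = 0.1736
σ'(-1.56) = σ(-1.56)(1 - σ(-1.56)) = 0.1736 × 0.8264 = 0.1435
∂L/∂z = ∂L/∂h · σ'(z) = -1 × 0.1435 = -0.1435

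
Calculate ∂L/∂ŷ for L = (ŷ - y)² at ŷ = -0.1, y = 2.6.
∂L/∂ŷ = -5.4

∂L/∂ŷ = 2(ŷ - y) = 2(-0.1 - 2.6) = 2(-2.7) = -5.4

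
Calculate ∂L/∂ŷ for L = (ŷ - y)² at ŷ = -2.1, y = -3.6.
∂L/∂ŷ = 3.0

∂L/∂ŷ = 2(ŷ - y) = 2(-2.1 - -3.6) = 2(1.5) = 3.0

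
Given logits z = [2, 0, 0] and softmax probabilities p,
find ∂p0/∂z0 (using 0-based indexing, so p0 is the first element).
∂p0/∂z0 = 0.1676

p = softmax(z) = [0.787, 0.1065, 0.1065]
p0 = 0.787

∂p0/∂z0 = p0(1 - p0) = 0.787 × (1 - 0.787) = 0.1676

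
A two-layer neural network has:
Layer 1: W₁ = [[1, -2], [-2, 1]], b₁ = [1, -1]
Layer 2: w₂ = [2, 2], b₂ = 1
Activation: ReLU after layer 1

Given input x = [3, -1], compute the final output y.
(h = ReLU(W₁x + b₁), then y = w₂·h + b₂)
y = 13

Layer 1 pre-activation: z₁ = [6, -8]
After ReLU: h = [6, 0]
Layer 2 output: y = 2×6 + 2×0 + 1 = 13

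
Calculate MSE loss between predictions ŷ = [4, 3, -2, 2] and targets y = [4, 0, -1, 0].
MSE = 3.5

MSE = (1/4)((4-4)² + (3-0)² + (-2--1)² + (2-0)²) = (1/4)(0 + 9 + 1 + 4) = 3.5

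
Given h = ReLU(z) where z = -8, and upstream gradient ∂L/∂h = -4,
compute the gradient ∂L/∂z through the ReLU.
∂L/∂z = 0

h = ReLU(-8) = 0
Since z < 0: ∂h/∂z = 0
∂L/∂z = ∂L/∂h · ∂h/∂z = -4 × 0 = 0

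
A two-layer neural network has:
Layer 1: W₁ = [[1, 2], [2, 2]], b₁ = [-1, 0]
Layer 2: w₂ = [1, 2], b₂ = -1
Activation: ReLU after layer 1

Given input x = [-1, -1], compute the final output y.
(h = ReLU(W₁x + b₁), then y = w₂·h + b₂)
y = -1

Layer 1 pre-activation: z₁ = [-4, -4]
After ReLU: h = [0, 0]
Layer 2 output: y = 1×0 + 2×0 + -1 = -1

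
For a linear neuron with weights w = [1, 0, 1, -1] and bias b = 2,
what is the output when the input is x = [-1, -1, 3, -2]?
y = 6

y = (1)(-1) + (0)(-1) + (1)(3) + (-1)(-2) + 2 = 6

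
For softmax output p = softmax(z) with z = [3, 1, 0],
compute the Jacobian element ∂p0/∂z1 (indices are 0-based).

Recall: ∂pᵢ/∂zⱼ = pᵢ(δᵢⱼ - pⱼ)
∂p0/∂z1 = -0.09636

p = softmax(z) = [0.8438, 0.1142, 0.04201]
p0 = 0.8438, p1 = 0.1142

∂p0/∂z1 = -p0 × p1 = -0.8438 × 0.1142 = -0.09636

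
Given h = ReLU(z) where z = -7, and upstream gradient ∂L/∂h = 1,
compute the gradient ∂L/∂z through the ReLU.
∂L/∂z = 0

h = ReLU(-7) = 0
Since z < 0: ∂h/∂z = 0
∂L/∂z = ∂L/∂h · ∂h/∂z = 1 × 0 = 0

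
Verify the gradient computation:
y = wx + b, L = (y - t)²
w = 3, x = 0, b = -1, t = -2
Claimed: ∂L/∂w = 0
Correct

y = (3)(0) + -1 = -1
∂L/∂y = 2(y - t) = 2(-1 - -2) = 2
∂y/∂w = x = 0
∂L/∂w = 2 × 0 = 0

Claimed value: 0
Correct: The correct gradient is 0.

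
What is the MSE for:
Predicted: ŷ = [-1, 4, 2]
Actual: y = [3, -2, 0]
MSE = 18.67

MSE = (1/3)((-1-3)² + (4--2)² + (2-0)²) = (1/3)(16 + 36 + 4) = 18.67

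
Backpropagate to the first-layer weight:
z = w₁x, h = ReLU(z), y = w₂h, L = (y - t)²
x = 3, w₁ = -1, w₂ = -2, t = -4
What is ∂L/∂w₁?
∂L/∂w₁ = 0

Forward pass:
z = w₁x = -1×3 = -3
h = ReLU(-3) = 0
y = w₂h = -2×0 = 0

Backward pass:
∂L/∂y = 2(y - t) = 2(0 - -4) = 8
∂y/∂h = w₂ = -2
∂h/∂z = 0 (ReLU derivative)
∂z/∂w₁ = x = 3

∂L/∂w₁ = 8 × -2 × 0 × 3 = 0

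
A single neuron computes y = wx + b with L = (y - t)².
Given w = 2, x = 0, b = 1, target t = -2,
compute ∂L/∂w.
∂L/∂w = 0

y = wx + b = (2)(0) + 1 = 1
∂L/∂y = 2(y - t) = 2(1 - -2) = 6
∂y/∂w = x = 0
∂L/∂w = ∂L/∂y · ∂y/∂w = 6 × 0 = 0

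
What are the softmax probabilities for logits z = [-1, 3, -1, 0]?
p = [0.0169, 0.9205, 0.0169, 0.0458]

exp(z) = [0.3679, 20.09, 0.3679, 1]
Sum = 21.82
p = [0.0169, 0.9205, 0.0169, 0.0458]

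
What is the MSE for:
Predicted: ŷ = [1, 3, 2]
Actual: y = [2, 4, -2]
MSE = 6

MSE = (1/3)((1-2)² + (3-4)² + (2--2)²) = (1/3)(1 + 1 + 16) = 6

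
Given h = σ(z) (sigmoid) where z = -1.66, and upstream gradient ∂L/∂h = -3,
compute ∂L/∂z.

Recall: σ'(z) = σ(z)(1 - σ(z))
∂L/∂z = -0.4027

σ(-1.66) = 0.1598
σ'(-1.66) = σ(-1.66)(1 - σ(-1.66)) = 0.1598 × 0.8402 = 0.1342
∂L/∂z = ∂L/∂h · σ'(z) = -3 × 0.1342 = -0.4027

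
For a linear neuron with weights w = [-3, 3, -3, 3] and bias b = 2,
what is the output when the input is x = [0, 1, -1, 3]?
y = 17

y = (-3)(0) + (3)(1) + (-3)(-1) + (3)(3) + 2 = 17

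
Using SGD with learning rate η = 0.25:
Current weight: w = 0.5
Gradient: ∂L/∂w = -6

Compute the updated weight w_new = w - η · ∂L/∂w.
w_new = 2

w_new = w - η·∂L/∂w = 0.5 - 0.25×(-6) = 0.5 - (-1.5) = 2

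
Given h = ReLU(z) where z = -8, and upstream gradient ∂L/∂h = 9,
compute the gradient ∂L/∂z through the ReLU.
∂L/∂z = 0

h = ReLU(-8) = 0
Since z < 0: ∂h/∂z = 0
∂L/∂z = ∂L/∂h · ∂h/∂z = 9 × 0 = 0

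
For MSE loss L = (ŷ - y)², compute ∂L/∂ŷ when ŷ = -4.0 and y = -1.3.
∂L/∂ŷ = -5.4

∂L/∂ŷ = 2(ŷ - y) = 2(-4.0 - -1.3) = 2(-2.7) = -5.4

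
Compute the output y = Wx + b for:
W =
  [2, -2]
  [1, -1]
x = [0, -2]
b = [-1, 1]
y = [3, 3]

Wx = [2×0 + -2×-2, 1×0 + -1×-2]
   = [4, 2]
y = Wx + b = [4 + -1, 2 + 1] = [3, 3]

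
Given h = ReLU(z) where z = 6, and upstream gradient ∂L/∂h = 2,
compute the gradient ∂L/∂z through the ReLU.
∂L/∂z = 2

h = ReLU(6) = 6
Since z > 0: ∂h/∂z = 1
∂L/∂z = ∂L/∂h · ∂h/∂z = 2 × 1 = 2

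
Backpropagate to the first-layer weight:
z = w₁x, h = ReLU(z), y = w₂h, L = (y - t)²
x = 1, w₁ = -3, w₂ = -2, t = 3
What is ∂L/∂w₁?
∂L/∂w₁ = 0

Forward pass:
z = w₁x = -3×1 = -3
h = ReLU(-3) = 0
y = w₂h = -2×0 = 0

Backward pass:
∂L/∂y = 2(y - t) = 2(0 - 3) = -6
∂y/∂h = w₂ = -2
∂h/∂z = 0 (ReLU derivative)
∂z/∂w₁ = x = 1

∂L/∂w₁ = -6 × -2 × 0 × 1 = 0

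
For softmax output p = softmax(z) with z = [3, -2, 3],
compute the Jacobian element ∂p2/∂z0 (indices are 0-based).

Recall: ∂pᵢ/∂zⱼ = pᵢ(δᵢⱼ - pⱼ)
∂p2/∂z0 = -0.2483

p = softmax(z) = [0.4983, 0.003358, 0.4983]
p2 = 0.4983, p0 = 0.4983

∂p2/∂z0 = -p2 × p0 = -0.4983 × 0.4983 = -0.2483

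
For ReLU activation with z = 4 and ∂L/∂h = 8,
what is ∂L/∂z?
∂L/∂z = 8

h = ReLU(4) = 4
Since z > 0: ∂h/∂z = 1
∂L/∂z = ∂L/∂h · ∂h/∂z = 8 × 1 = 8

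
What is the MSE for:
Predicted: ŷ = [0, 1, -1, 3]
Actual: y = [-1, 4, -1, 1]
MSE = 3.5

MSE = (1/4)((0--1)² + (1-4)² + (-1--1)² + (3-1)²) = (1/4)(1 + 9 + 0 + 4) = 3.5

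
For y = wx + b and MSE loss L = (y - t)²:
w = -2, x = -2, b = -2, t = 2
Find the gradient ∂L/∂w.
∂L/∂w = 0

y = wx + b = (-2)(-2) + -2 = 2
∂L/∂y = 2(y - t) = 2(2 - 2) = 0
∂y/∂w = x = -2
∂L/∂w = ∂L/∂y · ∂y/∂w = 0 × -2 = 0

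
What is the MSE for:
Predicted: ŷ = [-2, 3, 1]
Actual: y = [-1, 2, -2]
MSE = 3.667

MSE = (1/3)((-2--1)² + (3-2)² + (1--2)²) = (1/3)(1 + 1 + 9) = 3.667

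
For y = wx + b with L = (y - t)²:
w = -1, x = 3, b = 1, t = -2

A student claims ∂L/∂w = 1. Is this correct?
Incorrect

y = (-1)(3) + 1 = -2
∂L/∂y = 2(y - t) = 2(-2 - -2) = 0
∂y/∂w = x = 3
∂L/∂w = 0 × 3 = 0

Claimed value: 1
Incorrect: The correct gradient is 0.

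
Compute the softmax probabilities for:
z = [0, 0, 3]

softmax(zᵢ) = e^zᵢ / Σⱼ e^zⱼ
p = [0.0453, 0.0453, 0.9094]

exp(z) = [1, 1, 20.09]
Sum = 22.09
p = [0.0453, 0.0453, 0.9094]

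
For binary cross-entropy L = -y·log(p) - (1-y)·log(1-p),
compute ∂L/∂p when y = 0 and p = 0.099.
∂L/∂p = 1.11

∂L/∂p = -y/p + (1-y)/(1-p) = 0 + 1/0.901 = 1.11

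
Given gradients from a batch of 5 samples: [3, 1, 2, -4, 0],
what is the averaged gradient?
Average gradient = 0.4

Average = (1/5)(3 + 1 + 2 + -4 + 0) = 2/5 = 0.4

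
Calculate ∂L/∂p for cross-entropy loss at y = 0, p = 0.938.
∂L/∂p = 16.13

∂L/∂p = -y/p + (1-y)/(1-p) = 0 + 1/0.062 = 16.13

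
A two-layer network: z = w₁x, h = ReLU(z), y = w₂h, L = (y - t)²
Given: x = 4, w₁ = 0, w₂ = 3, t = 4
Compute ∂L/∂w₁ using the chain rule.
∂L/∂w₁ = 0

Forward pass:
z = w₁x = 0×4 = 0
h = ReLU(0) = 0
y = w₂h = 3×0 = 0

Backward pass:
∂L/∂y = 2(y - t) = 2(0 - 4) = -8
∂y/∂h = w₂ = 3
∂h/∂z = 0 (ReLU derivative)
∂z/∂w₁ = x = 4

∂L/∂w₁ = -8 × 3 × 0 × 4 = 0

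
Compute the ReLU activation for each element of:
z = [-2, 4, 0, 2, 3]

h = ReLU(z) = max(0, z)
h = [0, 4, 0, 2, 3]

ReLU applied element-wise: max(0,-2)=0, max(0,4)=4, max(0,0)=0, max(0,2)=2, max(0,3)=3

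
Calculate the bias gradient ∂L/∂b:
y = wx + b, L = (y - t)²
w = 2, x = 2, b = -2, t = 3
∂L/∂b = -2

y = wx + b = (2)(2) + -2 = 2
∂L/∂y = 2(y - t) = 2(2 - 3) = -2
∂y/∂b = 1
∂L/∂b = ∂L/∂y · ∂y/∂b = -2 × 1 = -2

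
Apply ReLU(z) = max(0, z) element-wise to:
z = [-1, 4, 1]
h = [0, 4, 1]

ReLU applied element-wise: max(0,-1)=0, max(0,4)=4, max(0,1)=1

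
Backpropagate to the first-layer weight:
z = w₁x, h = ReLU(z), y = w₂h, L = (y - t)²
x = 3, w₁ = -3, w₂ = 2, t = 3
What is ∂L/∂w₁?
∂L/∂w₁ = 0

Forward pass:
z = w₁x = -3×3 = -9
h = ReLU(-9) = 0
y = w₂h = 2×0 = 0

Backward pass:
∂L/∂y = 2(y - t) = 2(0 - 3) = -6
∂y/∂h = w₂ = 2
∂h/∂z = 0 (ReLU derivative)
∂z/∂w₁ = x = 3

∂L/∂w₁ = -6 × 2 × 0 × 3 = 0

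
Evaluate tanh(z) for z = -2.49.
-0.9863

tanh(-2.49) = (e^(-2.49) - e^(2.49))/(e^(-2.49) + e^(2.49)) = -0.9863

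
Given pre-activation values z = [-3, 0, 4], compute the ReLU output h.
h = [0, 0, 4]

ReLU applied element-wise: max(0,-3)=0, max(0,0)=0, max(0,4)=4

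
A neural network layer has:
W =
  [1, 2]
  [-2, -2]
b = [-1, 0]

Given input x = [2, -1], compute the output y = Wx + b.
y = [-1, -2]

Wx = [1×2 + 2×-1, -2×2 + -2×-1]
   = [0, -2]
y = Wx + b = [0 + -1, -2 + 0] = [-1, -2]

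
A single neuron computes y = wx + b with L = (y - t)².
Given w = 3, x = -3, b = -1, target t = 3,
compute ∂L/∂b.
∂L/∂b = -26

y = wx + b = (3)(-3) + -1 = -10
∂L/∂y = 2(y - t) = 2(-10 - 3) = -26
∂y/∂b = 1
∂L/∂b = ∂L/∂y · ∂y/∂b = -26 × 1 = -26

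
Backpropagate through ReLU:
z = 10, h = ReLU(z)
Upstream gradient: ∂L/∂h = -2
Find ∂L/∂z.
∂L/∂z = -2

h = ReLU(10) = 10
Since z > 0: ∂h/∂z = 1
∂L/∂z = ∂L/∂h · ∂h/∂z = -2 × 1 = -2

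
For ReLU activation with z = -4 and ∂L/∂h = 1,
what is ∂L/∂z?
∂L/∂z = 0

h = ReLU(-4) = 0
Since z < 0: ∂h/∂z = 0
∂L/∂z = ∂L/∂h · ∂h/∂z = 1 × 0 = 0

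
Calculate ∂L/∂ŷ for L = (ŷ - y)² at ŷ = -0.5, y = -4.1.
∂L/∂ŷ = 7.2

∂L/∂ŷ = 2(ŷ - y) = 2(-0.5 - -4.1) = 2(3.6) = 7.2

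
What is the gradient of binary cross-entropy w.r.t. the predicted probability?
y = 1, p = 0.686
∂L/∂p = -1.458

∂L/∂p = -y/p + (1-y)/(1-p) = -1/0.686 + 0 = -1.458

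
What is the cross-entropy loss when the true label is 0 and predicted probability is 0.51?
L = 0.7133

L = -0·log(0.51) - 1·log(0.49) = -log(0.49) = 0.7133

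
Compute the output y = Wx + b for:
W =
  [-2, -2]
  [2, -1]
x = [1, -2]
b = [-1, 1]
y = [1, 5]

Wx = [-2×1 + -2×-2, 2×1 + -1×-2]
   = [2, 4]
y = Wx + b = [2 + -1, 4 + 1] = [1, 5]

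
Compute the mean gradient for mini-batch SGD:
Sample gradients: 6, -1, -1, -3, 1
Average gradient = 0.4

Average = (1/5)(6 + -1 + -1 + -3 + 1) = 2/5 = 0.4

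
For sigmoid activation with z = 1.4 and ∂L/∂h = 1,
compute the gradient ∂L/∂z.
∂L/∂z = 0.1587

σ(1.4) = 0.8022
σ'(1.4) = σ(1.4)(1 - σ(1.4)) = 0.8022 × 0.1978 = 0.1587
∂L/∂z = ∂L/∂h · σ'(z) = 1 × 0.1587 = 0.1587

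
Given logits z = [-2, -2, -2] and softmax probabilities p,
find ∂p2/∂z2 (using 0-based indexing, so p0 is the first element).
∂p2/∂z2 = 0.2222

p = softmax(z) = [0.3333, 0.3333, 0.3333]
p2 = 0.3333

∂p2/∂z2 = p2(1 - p2) = 0.3333 × (1 - 0.3333) = 0.2222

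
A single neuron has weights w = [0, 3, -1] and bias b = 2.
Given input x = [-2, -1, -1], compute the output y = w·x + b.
y = 0

y = (0)(-2) + (3)(-1) + (-1)(-1) + 2 = 0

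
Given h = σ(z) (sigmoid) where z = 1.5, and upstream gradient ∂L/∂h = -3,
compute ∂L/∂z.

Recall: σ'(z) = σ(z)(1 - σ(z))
∂L/∂z = -0.4474

σ(1.5) = 0.8176
σ'(1.5) = σ(1.5)(1 - σ(1.5)) = 0.8176 × 0.1824 = 0.1491
∂L/∂z = ∂L/∂h · σ'(z) = -3 × 0.1491 = -0.4474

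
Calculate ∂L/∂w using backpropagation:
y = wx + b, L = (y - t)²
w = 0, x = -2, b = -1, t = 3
∂L/∂w = 16

y = wx + b = (0)(-2) + -1 = -1
∂L/∂y = 2(y - t) = 2(-1 - 3) = -8
∂y/∂w = x = -2
∂L/∂w = ∂L/∂y · ∂y/∂w = -8 × -2 = 16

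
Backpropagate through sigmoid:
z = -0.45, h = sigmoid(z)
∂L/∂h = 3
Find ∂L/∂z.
∂L/∂z = 0.7133

σ(-0.45) = 0.3894
σ'(-0.45) = σ(-0.45)(1 - σ(-0.45)) = 0.3894 × 0.6106 = 0.2378
∂L/∂z = ∂L/∂h · σ'(z) = 3 × 0.2378 = 0.7133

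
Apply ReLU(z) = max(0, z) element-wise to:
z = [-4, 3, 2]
h = [0, 3, 2]

ReLU applied element-wise: max(0,-4)=0, max(0,3)=3, max(0,2)=2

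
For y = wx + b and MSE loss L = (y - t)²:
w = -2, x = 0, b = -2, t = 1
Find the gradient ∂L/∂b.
∂L/∂b = -6

y = wx + b = (-2)(0) + -2 = -2
∂L/∂y = 2(y - t) = 2(-2 - 1) = -6
∂y/∂b = 1
∂L/∂b = ∂L/∂y · ∂y/∂b = -6 × 1 = -6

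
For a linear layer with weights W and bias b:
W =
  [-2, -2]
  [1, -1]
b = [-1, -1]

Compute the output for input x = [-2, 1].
y = [1, -4]

Wx = [-2×-2 + -2×1, 1×-2 + -1×1]
   = [2, -3]
y = Wx + b = [2 + -1, -3 + -1] = [1, -4]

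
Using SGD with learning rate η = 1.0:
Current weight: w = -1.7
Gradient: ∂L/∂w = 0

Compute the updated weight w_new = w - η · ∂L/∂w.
w_new = -1.7

w_new = w - η·∂L/∂w = -1.7 - 1.0×(0) = -1.7 - (0) = -1.7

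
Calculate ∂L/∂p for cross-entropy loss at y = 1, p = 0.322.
∂L/∂p = -3.106

∂L/∂p = -y/p + (1-y)/(1-p) = -1/0.322 + 0 = -3.106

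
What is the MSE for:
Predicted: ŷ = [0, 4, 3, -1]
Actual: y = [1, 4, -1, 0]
MSE = 4.5

MSE = (1/4)((0-1)² + (4-4)² + (3--1)² + (-1-0)²) = (1/4)(1 + 0 + 16 + 1) = 4.5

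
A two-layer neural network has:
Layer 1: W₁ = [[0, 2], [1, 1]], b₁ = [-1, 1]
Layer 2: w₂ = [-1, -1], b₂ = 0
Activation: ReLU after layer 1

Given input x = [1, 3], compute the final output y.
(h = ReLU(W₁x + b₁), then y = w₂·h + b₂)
y = -10

Layer 1 pre-activation: z₁ = [5, 5]
After ReLU: h = [5, 5]
Layer 2 output: y = -1×5 + -1×5 + 0 = -10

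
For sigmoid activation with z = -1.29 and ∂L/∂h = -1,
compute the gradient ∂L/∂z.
∂L/∂z = -0.1693

σ(-1.29) = 0.2159
σ'(-1.29) = σ(-1.29)(1 - σ(-1.29)) = 0.2159 × 0.7841 = 0.1693
∂L/∂z = ∂L/∂h · σ'(z) = -1 × 0.1693 = -0.1693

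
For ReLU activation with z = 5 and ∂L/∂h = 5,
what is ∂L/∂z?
∂L/∂z = 5

h = ReLU(5) = 5
Since z > 0: ∂h/∂z = 1
∂L/∂z = ∂L/∂h · ∂h/∂z = 5 × 1 = 5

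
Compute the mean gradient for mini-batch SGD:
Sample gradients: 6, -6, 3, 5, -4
Average gradient = 0.8

Average = (1/5)(6 + -6 + 3 + 5 + -4) = 4/5 = 0.8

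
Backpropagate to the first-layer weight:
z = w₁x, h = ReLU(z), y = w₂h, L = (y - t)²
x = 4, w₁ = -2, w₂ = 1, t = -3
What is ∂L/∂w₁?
∂L/∂w₁ = 0

Forward pass:
z = w₁x = -2×4 = -8
h = ReLU(-8) = 0
y = w₂h = 1×0 = 0

Backward pass:
∂L/∂y = 2(y - t) = 2(0 - -3) = 6
∂y/∂h = w₂ = 1
∂h/∂z = 0 (ReLU derivative)
∂z/∂w₁ = x = 4

∂L/∂w₁ = 6 × 1 × 0 × 4 = 0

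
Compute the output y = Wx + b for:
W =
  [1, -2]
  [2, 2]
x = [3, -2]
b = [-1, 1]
y = [6, 3]

Wx = [1×3 + -2×-2, 2×3 + 2×-2]
   = [7, 2]
y = Wx + b = [7 + -1, 2 + 1] = [6, 3]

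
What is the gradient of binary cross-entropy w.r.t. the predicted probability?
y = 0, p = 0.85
∂L/∂p = 6.667

∂L/∂p = -y/p + (1-y)/(1-p) = 0 + 1/0.15 = 6.667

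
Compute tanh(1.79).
0.9458

tanh(1.79) = (e^(1.79) - e^(-1.79))/(e^(1.79) + e^(-1.79)) = 0.9458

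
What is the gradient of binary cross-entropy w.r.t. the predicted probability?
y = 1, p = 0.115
∂L/∂p = -8.696

∂L/∂p = -y/p + (1-y)/(1-p) = -1/0.115 + 0 = -8.696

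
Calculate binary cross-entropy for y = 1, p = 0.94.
L = 0.06188

L = -1·log(0.94) - 0·log(0.06) = -log(0.94) = 0.06188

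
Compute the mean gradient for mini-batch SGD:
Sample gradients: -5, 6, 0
Average gradient = 0.3333

Average = (1/3)(-5 + 6 + 0) = 1/3 = 0.3333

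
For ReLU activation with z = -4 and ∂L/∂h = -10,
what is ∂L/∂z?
∂L/∂z = 0

h = ReLU(-4) = 0
Since z < 0: ∂h/∂z = 0
∂L/∂z = ∂L/∂h · ∂h/∂z = -10 × 0 = 0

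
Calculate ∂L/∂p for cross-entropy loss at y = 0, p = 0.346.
∂L/∂p = 1.529

∂L/∂p = -y/p + (1-y)/(1-p) = 0 + 1/0.654 = 1.529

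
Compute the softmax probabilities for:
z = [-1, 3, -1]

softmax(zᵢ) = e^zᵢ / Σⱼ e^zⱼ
p = [0.0177, 0.9647, 0.0177]

exp(z) = [0.3679, 20.09, 0.3679]
Sum = 20.82
p = [0.0177, 0.9647, 0.0177]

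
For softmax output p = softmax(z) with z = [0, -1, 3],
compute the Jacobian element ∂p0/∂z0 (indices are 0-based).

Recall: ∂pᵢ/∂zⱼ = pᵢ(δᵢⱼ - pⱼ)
∂p0/∂z0 = 0.04444

p = softmax(z) = [0.04661, 0.01715, 0.9362]
p0 = 0.04661

∂p0/∂z0 = p0(1 - p0) = 0.04661 × (1 - 0.04661) = 0.04444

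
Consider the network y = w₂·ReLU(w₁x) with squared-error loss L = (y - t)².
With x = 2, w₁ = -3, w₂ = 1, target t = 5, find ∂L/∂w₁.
∂L/∂w₁ = 0

Forward pass:
z = w₁x = -3×2 = -6
h = ReLU(-6) = 0
y = w₂h = 1×0 = 0

Backward pass:
∂L/∂y = 2(y - t) = 2(0 - 5) = -10
∂y/∂h = w₂ = 1
∂h/∂z = 0 (ReLU derivative)
∂z/∂w₁ = x = 2

∂L/∂w₁ = -10 × 1 × 0 × 2 = 0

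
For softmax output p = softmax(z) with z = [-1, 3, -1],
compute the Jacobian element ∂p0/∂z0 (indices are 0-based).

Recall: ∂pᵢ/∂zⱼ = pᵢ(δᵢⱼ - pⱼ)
∂p0/∂z0 = 0.01736

p = softmax(z) = [0.01767, 0.9647, 0.01767]
p0 = 0.01767

∂p0/∂z0 = p0(1 - p0) = 0.01767 × (1 - 0.01767) = 0.01736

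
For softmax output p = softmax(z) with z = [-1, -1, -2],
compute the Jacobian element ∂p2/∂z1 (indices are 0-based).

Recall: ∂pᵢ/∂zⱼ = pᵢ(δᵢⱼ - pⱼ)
∂p2/∂z1 = -0.06561

p = softmax(z) = [0.4223, 0.4223, 0.1554]
p2 = 0.1554, p1 = 0.4223

∂p2/∂z1 = -p2 × p1 = -0.1554 × 0.4223 = -0.06561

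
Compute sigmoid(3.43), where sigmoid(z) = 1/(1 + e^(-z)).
0.9686

sigmoid(3.43) = 1/(1 + e^(-3.43)) = 1/(1 + 0.03239) = 0.9686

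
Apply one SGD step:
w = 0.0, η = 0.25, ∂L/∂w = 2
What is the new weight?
w_new = -0.5

w_new = w - η·∂L/∂w = 0.0 - 0.25×(2) = 0.0 - (0.5) = -0.5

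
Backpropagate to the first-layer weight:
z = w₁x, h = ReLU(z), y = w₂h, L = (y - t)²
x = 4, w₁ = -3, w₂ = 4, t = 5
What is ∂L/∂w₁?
∂L/∂w₁ = 0

Forward pass:
z = w₁x = -3×4 = -12
h = ReLU(-12) = 0
y = w₂h = 4×0 = 0

Backward pass:
∂L/∂y = 2(y - t) = 2(0 - 5) = -10
∂y/∂h = w₂ = 4
∂h/∂z = 0 (ReLU derivative)
∂z/∂w₁ = x = 4

∂L/∂w₁ = -10 × 4 × 0 × 4 = 0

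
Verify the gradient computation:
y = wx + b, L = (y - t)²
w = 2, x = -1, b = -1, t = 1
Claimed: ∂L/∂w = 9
Incorrect

y = (2)(-1) + -1 = -3
∂L/∂y = 2(y - t) = 2(-3 - 1) = -8
∂y/∂w = x = -1
∂L/∂w = -8 × -1 = 8

Claimed value: 9
Incorrect: The correct gradient is 8.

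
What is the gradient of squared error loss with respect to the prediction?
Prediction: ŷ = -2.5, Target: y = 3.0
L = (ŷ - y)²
∂L/∂ŷ = -11.0

∂L/∂ŷ = 2(ŷ - y) = 2(-2.5 - 3.0) = 2(-5.5) = -11.0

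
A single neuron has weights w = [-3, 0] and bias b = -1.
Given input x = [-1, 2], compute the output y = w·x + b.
y = 2

y = (-3)(-1) + (0)(2) + -1 = 2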